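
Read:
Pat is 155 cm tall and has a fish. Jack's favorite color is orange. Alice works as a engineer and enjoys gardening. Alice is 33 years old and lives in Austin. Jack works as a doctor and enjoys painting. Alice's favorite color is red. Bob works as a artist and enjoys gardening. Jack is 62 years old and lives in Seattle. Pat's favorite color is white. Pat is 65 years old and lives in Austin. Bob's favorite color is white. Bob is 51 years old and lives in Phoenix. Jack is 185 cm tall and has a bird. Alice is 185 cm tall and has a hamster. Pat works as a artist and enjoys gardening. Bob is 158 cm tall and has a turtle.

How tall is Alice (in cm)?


Alice is 185 cm tall

185


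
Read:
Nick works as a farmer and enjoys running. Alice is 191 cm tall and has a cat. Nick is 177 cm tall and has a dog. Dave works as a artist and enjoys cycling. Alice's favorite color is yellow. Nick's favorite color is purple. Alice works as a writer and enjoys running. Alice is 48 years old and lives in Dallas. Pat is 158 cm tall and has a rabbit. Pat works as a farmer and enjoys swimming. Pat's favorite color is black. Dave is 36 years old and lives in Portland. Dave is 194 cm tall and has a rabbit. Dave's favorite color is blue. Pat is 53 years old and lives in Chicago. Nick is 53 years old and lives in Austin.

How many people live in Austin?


Count in Austin: 1

1


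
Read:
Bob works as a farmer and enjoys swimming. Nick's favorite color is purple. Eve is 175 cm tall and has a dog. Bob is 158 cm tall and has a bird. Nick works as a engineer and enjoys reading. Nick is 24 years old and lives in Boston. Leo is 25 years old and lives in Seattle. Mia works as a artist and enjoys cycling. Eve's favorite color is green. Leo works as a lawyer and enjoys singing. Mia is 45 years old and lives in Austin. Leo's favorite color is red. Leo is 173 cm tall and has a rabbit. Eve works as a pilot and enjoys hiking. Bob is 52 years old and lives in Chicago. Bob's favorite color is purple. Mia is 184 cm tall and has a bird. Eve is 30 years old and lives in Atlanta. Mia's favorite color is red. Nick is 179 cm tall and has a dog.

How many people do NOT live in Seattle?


Not in Seattle: 4

4


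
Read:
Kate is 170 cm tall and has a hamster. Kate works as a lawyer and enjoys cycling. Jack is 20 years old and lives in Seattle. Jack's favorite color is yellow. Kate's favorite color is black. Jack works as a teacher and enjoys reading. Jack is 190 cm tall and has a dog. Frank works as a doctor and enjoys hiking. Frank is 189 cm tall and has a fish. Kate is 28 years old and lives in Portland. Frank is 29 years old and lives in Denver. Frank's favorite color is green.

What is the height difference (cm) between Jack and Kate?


|190 - 170| = 20

20


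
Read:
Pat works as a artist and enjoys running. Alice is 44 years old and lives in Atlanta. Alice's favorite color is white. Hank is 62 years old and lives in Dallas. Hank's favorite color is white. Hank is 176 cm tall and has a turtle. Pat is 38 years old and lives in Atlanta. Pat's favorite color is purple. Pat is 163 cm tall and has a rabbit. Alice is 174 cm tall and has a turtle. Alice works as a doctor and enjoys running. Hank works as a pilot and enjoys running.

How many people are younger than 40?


Filter: 1

1


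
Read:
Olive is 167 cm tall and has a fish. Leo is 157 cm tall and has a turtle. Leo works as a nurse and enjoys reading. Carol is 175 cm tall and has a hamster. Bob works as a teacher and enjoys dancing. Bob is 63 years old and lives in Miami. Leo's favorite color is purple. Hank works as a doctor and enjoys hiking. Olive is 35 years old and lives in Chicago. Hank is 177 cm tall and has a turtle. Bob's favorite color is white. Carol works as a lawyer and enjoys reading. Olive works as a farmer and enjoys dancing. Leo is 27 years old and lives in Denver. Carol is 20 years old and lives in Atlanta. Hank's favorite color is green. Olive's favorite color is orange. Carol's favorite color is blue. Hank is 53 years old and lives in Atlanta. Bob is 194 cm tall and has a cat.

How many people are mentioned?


People: Leo, Hank, Carol, Bob, Olive. Count = 5

5


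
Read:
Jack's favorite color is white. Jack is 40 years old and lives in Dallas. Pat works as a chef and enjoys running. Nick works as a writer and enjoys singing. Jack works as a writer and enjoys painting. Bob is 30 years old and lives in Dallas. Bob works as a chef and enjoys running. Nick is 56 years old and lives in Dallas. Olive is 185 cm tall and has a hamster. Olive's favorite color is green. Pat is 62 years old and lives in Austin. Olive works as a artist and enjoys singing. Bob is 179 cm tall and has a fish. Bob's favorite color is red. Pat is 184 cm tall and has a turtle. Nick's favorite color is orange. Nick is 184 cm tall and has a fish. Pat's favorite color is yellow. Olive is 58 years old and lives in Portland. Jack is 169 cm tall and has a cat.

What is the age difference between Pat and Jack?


|62 - 40| = 22

22


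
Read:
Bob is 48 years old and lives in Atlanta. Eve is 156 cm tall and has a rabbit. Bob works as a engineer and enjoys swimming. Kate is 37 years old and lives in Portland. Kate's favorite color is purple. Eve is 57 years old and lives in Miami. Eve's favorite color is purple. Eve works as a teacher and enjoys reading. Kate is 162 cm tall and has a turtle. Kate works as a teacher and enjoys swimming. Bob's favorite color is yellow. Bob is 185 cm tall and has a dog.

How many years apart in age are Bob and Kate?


48 vs 37, diff = 11

11


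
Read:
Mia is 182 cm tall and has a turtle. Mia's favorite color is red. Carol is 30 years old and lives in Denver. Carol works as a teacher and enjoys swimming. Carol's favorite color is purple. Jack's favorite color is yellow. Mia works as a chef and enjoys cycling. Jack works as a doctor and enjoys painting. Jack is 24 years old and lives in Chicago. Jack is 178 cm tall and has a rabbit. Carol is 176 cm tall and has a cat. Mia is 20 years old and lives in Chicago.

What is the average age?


Sum=74, n=3, avg=24.67

24.67


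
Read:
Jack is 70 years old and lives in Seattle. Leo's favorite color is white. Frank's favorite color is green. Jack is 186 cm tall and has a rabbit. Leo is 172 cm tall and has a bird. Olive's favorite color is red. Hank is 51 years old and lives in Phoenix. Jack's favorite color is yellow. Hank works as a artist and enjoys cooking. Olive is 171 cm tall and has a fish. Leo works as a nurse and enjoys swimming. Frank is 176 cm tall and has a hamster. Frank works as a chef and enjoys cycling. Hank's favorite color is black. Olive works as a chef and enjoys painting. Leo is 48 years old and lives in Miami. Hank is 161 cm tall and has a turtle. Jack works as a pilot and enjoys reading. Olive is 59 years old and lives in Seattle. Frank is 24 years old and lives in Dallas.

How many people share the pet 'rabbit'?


Count: 1

1


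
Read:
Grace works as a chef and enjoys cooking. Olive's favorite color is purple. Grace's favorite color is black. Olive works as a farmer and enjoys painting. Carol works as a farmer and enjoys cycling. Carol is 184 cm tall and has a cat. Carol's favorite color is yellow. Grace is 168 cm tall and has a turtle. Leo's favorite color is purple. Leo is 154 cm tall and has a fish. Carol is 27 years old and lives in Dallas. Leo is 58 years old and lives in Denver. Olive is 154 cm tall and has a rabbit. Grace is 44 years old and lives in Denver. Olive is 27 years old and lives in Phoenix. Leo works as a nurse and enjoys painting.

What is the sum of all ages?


27+44+27+58 = 156

156


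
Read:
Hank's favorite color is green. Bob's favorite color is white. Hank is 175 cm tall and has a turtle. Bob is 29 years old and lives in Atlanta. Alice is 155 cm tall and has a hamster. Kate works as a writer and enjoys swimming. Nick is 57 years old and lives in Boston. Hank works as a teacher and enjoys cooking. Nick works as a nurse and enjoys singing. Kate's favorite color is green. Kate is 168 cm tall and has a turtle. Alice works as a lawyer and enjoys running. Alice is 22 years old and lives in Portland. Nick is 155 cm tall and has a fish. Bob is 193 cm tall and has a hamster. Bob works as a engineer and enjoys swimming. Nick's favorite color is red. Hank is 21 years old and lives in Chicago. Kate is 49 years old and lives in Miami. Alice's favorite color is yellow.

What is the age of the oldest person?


Oldest: Nick at 57

57


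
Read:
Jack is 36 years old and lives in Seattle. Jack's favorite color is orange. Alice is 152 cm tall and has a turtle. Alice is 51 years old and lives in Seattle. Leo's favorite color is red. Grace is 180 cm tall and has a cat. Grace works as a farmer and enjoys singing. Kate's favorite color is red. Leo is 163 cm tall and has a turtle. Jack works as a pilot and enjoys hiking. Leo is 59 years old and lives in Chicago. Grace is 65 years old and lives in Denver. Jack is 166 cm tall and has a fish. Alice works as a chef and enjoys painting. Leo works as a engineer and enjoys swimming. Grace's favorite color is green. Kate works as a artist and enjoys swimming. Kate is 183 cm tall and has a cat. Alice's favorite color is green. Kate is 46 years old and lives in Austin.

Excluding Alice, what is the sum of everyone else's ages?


Sum (excluding Alice): 206

206


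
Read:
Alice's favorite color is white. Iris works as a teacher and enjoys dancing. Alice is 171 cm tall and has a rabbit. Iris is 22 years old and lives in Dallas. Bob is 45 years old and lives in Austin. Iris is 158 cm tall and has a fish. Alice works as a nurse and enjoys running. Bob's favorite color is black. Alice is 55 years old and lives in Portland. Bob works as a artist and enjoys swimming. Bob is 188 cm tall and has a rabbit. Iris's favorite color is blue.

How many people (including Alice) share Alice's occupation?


Alice is a nurse. Count = 1

1


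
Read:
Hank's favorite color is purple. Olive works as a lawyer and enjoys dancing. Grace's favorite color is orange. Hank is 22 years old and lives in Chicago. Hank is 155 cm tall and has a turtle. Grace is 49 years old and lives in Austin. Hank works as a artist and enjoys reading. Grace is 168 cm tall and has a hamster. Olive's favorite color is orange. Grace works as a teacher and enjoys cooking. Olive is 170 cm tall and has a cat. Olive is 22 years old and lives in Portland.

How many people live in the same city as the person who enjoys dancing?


Person with hobby dancing is Olive, city Portland. Count = 1

1


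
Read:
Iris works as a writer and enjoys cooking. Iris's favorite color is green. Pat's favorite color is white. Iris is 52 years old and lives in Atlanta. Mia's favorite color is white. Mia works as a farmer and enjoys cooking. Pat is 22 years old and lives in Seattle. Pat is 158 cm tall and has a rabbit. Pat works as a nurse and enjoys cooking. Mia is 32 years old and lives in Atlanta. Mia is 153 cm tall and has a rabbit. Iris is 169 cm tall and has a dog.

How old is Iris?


Iris is 52 years old

52


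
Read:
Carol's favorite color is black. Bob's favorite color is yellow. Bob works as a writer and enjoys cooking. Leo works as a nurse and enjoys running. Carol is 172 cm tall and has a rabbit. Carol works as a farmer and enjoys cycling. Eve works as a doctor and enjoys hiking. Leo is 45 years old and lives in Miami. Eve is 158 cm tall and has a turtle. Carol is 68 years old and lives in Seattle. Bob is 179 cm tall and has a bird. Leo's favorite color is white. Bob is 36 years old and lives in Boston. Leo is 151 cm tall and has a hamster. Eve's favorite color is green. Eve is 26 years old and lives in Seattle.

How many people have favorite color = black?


Count: 1

1


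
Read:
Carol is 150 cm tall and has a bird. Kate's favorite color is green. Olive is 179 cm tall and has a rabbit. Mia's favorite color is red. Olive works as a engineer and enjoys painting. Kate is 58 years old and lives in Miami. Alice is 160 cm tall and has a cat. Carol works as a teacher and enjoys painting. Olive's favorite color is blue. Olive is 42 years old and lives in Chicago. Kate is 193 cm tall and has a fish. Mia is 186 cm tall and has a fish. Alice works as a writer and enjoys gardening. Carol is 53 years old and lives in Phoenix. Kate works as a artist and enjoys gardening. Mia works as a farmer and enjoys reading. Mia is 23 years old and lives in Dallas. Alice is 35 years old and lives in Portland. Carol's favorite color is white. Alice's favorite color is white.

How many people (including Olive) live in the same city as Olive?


Olive lives in Chicago. Count = 1

1


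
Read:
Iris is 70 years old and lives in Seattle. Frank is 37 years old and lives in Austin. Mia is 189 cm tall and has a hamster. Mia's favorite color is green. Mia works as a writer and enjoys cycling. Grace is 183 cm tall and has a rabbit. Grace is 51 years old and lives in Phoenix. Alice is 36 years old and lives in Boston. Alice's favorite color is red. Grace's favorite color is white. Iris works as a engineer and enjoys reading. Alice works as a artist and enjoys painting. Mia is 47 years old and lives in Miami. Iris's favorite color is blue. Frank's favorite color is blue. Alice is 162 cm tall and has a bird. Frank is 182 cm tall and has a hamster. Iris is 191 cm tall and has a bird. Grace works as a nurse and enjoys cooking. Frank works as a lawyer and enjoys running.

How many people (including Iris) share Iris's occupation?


Iris is a engineer. Count = 1

1


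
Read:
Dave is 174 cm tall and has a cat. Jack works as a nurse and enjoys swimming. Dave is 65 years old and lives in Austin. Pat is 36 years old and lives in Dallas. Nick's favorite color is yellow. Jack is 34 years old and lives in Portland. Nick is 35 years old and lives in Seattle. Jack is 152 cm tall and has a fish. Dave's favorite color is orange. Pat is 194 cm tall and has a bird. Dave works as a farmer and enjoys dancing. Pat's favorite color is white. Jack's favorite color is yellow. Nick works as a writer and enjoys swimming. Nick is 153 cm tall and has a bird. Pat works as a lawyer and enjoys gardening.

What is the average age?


Sum=170, n=4, avg=42.5

42.5


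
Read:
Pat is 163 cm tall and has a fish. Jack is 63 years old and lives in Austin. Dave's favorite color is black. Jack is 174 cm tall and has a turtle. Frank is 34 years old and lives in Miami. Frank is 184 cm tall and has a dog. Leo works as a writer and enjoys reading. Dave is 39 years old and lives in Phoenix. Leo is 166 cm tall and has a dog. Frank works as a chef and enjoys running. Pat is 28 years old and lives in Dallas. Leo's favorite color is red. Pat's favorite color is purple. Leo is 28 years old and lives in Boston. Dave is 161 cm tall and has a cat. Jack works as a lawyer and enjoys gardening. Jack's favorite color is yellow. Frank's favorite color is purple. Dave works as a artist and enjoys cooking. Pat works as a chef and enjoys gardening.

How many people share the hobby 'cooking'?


Count: 1

1


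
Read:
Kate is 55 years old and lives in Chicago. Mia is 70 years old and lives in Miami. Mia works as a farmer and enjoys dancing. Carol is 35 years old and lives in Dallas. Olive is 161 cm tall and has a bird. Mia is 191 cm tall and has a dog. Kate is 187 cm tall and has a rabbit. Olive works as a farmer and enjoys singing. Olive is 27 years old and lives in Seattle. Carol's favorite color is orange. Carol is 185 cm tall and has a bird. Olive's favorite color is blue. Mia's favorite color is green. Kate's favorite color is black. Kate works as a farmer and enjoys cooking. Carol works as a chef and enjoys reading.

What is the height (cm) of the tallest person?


Tallest: Mia at 191 cm

191


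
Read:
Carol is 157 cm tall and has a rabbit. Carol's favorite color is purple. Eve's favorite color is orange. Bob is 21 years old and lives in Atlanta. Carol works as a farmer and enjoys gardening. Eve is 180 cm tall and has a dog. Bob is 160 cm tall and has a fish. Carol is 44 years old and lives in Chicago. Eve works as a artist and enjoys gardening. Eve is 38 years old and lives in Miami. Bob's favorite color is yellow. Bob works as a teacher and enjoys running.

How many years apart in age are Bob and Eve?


21 vs 38, diff = 17

17


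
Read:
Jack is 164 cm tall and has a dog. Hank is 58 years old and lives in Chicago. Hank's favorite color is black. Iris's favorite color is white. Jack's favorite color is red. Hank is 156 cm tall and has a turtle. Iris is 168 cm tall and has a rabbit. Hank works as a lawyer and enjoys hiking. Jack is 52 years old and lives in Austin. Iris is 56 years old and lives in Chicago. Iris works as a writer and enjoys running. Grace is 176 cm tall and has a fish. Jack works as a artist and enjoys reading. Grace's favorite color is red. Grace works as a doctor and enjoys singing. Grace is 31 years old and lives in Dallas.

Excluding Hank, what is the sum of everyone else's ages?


Sum (excluding Hank): 139

139


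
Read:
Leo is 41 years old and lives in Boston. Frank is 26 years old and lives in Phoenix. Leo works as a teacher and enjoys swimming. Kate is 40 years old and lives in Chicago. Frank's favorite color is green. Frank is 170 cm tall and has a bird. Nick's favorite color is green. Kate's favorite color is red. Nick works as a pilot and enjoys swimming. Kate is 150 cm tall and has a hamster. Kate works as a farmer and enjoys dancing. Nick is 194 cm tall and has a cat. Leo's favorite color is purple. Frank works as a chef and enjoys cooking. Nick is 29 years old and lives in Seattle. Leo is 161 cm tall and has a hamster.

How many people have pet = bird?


Count: 1

1


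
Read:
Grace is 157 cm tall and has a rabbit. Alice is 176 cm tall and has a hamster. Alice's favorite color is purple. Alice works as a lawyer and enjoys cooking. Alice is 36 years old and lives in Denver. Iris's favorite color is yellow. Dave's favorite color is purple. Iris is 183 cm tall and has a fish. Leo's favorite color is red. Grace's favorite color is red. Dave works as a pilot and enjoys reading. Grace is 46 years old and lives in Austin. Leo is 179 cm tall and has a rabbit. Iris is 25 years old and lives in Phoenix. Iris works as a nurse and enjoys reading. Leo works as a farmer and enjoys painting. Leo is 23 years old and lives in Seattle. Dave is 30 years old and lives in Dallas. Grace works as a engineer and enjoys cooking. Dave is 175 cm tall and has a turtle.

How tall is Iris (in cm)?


Iris is 183 cm tall

183


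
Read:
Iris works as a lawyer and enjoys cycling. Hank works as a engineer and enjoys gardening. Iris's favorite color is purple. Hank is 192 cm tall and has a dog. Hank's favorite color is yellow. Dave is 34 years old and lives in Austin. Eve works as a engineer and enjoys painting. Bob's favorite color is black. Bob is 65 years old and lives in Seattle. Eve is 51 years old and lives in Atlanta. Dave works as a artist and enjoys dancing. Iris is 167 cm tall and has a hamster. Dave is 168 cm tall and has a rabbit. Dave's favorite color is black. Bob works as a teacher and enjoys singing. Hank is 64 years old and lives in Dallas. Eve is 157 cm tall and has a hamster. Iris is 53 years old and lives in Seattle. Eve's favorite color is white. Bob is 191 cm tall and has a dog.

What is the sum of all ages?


53+34+51+65+64 = 267

267


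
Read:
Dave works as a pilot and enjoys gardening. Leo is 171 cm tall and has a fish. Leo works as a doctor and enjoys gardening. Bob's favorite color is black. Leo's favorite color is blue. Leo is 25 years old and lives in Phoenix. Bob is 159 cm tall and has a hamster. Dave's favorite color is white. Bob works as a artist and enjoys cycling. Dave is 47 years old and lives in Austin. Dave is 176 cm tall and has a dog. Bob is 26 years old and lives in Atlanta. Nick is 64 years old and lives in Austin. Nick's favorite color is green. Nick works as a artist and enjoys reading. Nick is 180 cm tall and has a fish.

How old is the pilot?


The pilot is Dave, age 47

47


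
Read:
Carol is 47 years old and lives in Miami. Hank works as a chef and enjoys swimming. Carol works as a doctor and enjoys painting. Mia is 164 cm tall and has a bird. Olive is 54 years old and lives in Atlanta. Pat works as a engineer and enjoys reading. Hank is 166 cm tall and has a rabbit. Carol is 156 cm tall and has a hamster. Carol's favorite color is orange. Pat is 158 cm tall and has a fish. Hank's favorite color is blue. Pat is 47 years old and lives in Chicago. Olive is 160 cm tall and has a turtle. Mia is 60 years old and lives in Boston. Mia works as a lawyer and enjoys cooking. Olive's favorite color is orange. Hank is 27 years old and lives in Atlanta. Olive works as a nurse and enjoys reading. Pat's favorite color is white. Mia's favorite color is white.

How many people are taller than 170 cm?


Taller than 170: 0

0


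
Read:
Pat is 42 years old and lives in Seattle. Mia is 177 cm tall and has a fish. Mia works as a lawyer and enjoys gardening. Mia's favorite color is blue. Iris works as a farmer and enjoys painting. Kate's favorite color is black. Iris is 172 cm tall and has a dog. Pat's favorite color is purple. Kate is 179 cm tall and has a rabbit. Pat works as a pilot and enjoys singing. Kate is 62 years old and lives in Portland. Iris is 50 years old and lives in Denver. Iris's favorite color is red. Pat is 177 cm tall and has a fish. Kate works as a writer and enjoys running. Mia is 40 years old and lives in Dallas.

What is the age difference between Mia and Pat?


|40 - 42| = 2

2


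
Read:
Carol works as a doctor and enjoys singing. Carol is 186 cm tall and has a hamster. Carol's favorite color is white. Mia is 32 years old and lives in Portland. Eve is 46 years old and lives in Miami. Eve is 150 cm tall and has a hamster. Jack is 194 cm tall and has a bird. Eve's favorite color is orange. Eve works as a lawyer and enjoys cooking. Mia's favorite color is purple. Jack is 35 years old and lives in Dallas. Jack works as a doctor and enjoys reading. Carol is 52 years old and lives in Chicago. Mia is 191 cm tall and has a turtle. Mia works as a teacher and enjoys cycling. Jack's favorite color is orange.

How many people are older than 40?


Filter: 2

2


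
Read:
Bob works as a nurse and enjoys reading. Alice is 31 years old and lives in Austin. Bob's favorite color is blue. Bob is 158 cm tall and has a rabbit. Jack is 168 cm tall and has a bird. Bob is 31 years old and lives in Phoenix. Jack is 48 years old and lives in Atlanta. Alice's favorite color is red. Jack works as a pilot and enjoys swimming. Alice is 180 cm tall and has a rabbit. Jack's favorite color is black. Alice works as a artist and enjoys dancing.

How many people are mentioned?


People: Jack, Bob, Alice. Count = 3

3


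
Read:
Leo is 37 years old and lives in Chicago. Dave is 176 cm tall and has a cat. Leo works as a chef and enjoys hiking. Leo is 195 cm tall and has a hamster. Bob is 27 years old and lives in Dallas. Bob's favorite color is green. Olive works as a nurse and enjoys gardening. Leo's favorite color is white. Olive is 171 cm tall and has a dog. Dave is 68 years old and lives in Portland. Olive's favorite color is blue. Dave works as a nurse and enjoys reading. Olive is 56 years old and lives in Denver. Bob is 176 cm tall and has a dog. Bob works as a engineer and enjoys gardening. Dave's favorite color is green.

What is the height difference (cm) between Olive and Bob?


|171 - 176| = 5

5


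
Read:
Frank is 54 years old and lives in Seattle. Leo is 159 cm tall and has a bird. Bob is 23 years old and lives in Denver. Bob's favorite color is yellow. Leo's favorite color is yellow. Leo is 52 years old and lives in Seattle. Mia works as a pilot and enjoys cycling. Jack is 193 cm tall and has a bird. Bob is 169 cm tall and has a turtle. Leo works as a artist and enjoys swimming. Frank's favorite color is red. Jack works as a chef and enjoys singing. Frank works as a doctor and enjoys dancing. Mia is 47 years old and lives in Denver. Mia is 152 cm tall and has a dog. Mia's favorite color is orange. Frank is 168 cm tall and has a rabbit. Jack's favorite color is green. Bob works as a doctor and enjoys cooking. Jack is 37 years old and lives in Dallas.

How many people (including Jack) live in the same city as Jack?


Jack lives in Dallas. Count = 1

1


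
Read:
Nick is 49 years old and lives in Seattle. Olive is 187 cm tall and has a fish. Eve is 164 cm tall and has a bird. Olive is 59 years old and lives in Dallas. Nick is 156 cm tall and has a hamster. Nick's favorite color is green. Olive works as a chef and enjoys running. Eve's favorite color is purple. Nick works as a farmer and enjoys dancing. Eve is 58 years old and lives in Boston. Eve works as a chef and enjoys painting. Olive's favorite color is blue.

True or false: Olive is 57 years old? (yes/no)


Olive is actually 59. no

no


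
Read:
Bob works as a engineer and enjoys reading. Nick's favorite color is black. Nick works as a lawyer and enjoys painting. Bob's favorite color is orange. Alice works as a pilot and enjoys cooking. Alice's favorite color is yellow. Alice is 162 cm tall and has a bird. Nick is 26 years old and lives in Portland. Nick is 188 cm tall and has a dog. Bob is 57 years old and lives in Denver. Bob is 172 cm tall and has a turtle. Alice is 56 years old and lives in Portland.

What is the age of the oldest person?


Oldest: Bob at 57

57


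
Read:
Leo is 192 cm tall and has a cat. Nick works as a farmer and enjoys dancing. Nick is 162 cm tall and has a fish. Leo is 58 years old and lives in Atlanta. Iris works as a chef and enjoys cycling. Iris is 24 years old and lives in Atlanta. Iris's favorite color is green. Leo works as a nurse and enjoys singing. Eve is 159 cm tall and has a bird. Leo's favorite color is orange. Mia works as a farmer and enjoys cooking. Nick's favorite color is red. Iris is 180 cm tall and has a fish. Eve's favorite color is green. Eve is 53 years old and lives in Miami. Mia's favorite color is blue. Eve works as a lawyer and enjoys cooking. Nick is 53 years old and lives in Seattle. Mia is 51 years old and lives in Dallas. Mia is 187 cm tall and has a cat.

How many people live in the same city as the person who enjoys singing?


Person with hobby singing is Leo, city Atlanta. Count = 2

2


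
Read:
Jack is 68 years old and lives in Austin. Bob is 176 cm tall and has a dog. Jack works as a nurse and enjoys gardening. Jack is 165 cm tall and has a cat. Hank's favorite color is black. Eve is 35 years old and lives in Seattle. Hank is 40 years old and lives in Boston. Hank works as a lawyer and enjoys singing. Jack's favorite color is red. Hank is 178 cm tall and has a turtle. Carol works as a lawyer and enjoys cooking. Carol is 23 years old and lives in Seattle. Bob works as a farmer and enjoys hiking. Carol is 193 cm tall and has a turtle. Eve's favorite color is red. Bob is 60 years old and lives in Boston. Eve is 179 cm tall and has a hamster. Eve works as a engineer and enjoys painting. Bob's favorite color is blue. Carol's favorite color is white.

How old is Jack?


Jack is 68 years old

68


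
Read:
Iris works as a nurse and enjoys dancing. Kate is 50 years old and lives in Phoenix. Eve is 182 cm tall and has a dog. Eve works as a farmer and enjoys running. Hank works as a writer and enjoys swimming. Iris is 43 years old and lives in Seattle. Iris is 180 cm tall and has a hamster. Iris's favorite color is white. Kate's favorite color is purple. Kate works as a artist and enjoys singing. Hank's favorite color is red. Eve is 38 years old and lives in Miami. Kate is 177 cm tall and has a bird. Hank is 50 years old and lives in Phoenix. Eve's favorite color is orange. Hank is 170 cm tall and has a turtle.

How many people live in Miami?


Count in Miami: 1

1


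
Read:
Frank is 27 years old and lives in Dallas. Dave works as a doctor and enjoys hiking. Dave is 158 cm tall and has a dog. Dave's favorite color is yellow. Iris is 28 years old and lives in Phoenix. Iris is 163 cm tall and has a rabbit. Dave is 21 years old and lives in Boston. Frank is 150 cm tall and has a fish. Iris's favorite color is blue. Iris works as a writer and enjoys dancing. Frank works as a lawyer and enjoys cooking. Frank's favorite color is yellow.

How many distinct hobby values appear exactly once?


Unique hobby values: 3

3


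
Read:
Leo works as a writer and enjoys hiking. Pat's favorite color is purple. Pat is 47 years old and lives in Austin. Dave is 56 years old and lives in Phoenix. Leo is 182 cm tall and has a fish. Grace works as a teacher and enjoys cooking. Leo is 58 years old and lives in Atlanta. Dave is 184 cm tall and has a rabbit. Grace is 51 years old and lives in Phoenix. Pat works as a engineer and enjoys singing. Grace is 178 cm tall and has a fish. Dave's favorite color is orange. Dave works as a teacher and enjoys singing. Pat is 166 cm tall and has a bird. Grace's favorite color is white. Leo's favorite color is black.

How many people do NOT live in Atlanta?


Not in Atlanta: 3

3


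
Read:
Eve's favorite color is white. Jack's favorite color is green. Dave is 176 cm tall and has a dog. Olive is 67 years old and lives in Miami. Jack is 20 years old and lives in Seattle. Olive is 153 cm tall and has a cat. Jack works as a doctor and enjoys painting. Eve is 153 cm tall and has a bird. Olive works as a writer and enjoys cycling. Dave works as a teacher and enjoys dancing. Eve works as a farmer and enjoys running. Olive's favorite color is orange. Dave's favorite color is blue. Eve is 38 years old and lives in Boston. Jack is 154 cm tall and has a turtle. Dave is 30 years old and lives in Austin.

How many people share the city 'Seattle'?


Count: 1

1


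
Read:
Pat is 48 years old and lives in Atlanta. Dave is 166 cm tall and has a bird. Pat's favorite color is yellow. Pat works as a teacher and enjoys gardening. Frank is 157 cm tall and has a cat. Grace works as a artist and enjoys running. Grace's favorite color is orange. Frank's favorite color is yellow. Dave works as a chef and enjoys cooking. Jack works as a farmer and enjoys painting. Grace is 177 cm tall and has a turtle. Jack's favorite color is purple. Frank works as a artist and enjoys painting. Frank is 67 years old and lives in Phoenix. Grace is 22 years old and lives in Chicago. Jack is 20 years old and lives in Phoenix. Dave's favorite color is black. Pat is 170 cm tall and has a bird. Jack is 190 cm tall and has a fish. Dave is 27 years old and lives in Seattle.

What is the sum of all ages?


20+67+27+22+48 = 184

184


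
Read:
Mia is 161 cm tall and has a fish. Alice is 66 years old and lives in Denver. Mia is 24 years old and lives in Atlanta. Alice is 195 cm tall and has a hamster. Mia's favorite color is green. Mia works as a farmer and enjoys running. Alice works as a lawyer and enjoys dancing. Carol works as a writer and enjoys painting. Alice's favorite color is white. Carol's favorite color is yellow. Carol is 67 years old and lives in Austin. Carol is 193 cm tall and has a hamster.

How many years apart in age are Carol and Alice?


67 vs 66, diff = 1

1


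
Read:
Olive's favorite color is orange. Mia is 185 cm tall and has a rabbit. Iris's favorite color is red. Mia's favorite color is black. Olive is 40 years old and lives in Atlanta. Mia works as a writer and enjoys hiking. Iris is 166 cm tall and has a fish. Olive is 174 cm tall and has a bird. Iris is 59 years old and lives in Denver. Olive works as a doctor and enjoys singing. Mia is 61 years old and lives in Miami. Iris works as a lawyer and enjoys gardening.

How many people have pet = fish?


Count: 1

1


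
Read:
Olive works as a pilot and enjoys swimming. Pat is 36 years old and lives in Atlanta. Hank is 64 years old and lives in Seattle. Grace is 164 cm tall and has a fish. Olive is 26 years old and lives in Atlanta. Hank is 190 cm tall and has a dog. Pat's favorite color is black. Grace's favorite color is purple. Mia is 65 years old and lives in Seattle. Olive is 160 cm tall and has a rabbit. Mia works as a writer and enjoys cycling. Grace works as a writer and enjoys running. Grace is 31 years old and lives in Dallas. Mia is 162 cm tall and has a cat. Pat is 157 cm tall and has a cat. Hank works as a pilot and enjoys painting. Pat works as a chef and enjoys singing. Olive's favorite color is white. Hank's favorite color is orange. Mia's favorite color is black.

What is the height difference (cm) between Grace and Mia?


|164 - 162| = 2

2


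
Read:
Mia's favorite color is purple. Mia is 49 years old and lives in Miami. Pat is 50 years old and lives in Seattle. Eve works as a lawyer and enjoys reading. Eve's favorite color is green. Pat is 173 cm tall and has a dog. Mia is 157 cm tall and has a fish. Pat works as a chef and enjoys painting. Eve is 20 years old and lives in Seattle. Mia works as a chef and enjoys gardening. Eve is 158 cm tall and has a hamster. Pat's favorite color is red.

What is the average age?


Sum=119, n=3, avg=39.67

39.67


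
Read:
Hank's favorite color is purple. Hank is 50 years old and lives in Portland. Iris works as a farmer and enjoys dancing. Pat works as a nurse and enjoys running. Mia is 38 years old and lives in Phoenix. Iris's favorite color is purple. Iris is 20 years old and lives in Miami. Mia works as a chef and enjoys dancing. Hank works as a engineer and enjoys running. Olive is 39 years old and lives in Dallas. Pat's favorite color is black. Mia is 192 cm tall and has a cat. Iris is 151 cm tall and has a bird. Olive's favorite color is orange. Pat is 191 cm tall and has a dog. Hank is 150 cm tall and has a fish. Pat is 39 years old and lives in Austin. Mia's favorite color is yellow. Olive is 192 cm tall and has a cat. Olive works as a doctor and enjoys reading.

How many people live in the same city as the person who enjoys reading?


Person with hobby reading is Olive, city Dallas. Count = 1

1


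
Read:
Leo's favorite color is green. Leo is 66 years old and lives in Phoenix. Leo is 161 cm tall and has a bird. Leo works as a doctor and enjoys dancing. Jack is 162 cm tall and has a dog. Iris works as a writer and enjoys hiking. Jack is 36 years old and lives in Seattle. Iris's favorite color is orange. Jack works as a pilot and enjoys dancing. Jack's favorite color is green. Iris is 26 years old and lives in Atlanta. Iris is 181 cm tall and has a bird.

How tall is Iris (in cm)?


Iris is 181 cm tall

181


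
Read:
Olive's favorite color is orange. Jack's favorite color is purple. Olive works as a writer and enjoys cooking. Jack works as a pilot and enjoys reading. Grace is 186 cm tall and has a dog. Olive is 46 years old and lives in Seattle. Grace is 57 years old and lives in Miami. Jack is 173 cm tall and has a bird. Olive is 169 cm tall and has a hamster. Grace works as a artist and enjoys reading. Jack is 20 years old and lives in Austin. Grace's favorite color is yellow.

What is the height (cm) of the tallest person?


Tallest: Grace at 186 cm

186


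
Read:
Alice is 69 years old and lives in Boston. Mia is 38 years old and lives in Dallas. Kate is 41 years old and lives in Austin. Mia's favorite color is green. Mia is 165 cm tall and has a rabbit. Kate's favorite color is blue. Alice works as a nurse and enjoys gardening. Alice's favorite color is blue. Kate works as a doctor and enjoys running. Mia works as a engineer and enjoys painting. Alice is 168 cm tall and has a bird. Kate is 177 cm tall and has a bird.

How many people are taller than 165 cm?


Taller than 165: 2

2


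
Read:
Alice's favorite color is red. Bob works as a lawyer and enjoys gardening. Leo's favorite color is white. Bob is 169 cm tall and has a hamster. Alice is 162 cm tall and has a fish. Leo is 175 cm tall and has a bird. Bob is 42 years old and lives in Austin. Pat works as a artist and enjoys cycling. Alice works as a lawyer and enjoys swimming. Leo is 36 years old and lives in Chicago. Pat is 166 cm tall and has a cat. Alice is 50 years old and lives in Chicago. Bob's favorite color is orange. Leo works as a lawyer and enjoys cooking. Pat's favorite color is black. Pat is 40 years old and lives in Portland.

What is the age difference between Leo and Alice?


|36 - 50| = 14

14


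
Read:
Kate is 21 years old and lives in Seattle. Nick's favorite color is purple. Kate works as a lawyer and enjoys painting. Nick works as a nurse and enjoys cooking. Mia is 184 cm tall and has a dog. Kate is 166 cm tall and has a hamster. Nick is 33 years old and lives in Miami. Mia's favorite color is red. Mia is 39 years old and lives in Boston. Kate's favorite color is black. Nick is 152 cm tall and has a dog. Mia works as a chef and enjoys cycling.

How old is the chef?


The chef is Mia, age 39

39


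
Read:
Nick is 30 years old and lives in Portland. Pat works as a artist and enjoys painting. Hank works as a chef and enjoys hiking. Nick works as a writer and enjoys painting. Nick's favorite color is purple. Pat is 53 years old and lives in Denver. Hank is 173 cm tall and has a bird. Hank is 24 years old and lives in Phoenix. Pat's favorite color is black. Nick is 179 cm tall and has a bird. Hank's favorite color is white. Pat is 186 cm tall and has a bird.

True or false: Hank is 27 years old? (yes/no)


Hank is actually 24. no

no


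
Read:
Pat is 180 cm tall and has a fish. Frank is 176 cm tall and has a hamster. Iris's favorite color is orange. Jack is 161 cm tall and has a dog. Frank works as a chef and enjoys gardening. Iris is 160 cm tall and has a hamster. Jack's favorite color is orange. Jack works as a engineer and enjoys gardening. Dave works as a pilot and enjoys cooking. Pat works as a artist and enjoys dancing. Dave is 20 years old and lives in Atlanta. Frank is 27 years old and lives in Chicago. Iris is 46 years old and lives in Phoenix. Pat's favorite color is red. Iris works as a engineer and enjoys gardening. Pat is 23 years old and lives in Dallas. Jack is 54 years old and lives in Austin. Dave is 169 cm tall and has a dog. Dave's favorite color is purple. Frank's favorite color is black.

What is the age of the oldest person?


Oldest: Jack at 54

54


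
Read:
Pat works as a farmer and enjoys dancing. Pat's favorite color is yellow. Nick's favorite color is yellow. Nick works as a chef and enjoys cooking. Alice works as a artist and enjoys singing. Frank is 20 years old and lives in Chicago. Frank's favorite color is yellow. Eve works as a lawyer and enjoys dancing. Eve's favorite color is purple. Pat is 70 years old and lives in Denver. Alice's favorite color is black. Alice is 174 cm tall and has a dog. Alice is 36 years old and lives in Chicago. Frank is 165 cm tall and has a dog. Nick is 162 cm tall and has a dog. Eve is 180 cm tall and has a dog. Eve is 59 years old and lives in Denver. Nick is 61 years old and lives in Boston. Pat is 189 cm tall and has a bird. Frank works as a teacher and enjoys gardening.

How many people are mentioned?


People: Alice, Pat, Frank, Nick, Eve. Count = 5

5


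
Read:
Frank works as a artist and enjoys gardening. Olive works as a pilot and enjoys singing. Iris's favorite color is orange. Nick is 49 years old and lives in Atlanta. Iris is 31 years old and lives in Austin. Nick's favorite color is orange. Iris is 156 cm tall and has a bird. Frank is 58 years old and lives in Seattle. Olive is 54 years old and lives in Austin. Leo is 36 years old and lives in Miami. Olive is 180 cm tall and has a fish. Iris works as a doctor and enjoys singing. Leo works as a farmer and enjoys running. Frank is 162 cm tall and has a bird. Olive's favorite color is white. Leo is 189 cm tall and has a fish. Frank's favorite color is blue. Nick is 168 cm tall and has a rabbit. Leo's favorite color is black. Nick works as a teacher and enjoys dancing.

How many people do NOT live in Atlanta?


Not in Atlanta: 4

4


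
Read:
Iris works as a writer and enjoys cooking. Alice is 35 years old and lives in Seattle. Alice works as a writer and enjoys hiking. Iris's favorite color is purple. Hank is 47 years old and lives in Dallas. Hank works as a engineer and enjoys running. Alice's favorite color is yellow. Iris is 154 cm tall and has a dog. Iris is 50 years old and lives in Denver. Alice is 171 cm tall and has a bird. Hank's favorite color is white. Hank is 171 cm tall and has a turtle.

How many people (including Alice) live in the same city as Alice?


Alice lives in Seattle. Count = 1

1
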